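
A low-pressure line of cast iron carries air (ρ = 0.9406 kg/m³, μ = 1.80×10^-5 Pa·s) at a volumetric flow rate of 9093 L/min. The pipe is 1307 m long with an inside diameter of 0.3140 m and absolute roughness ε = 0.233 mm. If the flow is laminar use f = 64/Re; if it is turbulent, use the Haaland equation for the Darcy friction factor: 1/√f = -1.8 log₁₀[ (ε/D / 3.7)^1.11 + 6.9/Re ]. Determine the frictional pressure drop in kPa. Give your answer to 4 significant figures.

Q = 9093 L/min = 9093/60000 = 0.1515 m³/s.
Cross-sectional area A = πD²/4 = π(0.314)²/4 = 0.07744 m²; mean velocity V = Q/A = 0.1515/0.07744 = 1.957 m/s.
Reynolds number Re = ρVD/μ = 0.9406 · 1.957 · 0.314 / 1.8e-05 = 3.211e+04.
Re > 4000 → turbulent. Relative roughness ε/D = 0.000233/0.314 = 0.000742. Haaland: 1/√f = -1.8 log₁₀[(0.000742/3.7)^1.11 + 6.9/3.211e+04] = -1.8 log₁₀[7.86e-05 + 0.000215] = 6.358, so f = 0.02473.
Darcy-Weisbach: ΔP = f(L/D)(ρV²/2) = 0.02473·(1307/0.314)·(0.9406·1.957²/2) = 0.02473·4162·1.801 = 185.5 Pa.
ΔP = 185.5 Pa = 0.1855 kPa.

ΔP ≈ 0.1855 kPa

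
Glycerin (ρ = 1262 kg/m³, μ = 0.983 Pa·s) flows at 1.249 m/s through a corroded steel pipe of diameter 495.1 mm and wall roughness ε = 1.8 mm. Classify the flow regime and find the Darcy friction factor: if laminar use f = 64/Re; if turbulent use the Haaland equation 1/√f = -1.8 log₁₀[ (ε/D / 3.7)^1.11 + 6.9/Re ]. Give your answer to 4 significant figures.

f ≈ 0.08062

Re = ρVD/μ = 1262·1.249·0.4951/0.983 = 793.9.
Re < 2300 → laminar, so f = 64/Re = 0.08062 (roughness is irrelevant in laminar flow).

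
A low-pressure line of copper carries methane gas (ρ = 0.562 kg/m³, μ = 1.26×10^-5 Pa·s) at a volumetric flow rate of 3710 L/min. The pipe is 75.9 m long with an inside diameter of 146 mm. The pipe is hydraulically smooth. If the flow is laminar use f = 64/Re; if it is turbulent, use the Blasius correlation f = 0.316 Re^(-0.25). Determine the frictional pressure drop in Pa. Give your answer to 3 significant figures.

Q = 3710 L/min = 3710/60000 = 0.06183 m³/s.
Cross-sectional area A = πD²/4 = π(0.146)²/4 = 0.01674 m²; mean velocity V = Q/A = 0.06183/0.01674 = 3.693 m/s.
Reynolds number Re = ρVD/μ = 0.562 · 3.693 · 0.146 / 1.26e-05 = 2.405e+04.
Re > 4000 → turbulent. Smooth-pipe (Blasius): f = 0.316 Re^(-0.25) = 0.316/(2.405e+04)^0.25 = 0.02537.
Darcy-Weisbach: ΔP = f(L/D)(ρV²/2) = 0.02537·(75.9/0.146)·(0.562·3.693²/2) = 0.02537·519.9·3.833 = 50.57 Pa.

ΔP ≈ 50.6 Pa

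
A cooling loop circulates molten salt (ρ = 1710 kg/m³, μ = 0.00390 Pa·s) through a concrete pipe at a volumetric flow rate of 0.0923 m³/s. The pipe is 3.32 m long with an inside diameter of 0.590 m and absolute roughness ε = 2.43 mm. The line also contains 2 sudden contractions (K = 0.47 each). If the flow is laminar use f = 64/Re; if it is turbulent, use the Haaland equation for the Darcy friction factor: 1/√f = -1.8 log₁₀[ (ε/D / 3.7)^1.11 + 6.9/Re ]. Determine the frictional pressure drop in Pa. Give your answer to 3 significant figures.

ΔP ≈ 108 Pa

Cross-sectional area A = πD²/4 = π(0.59)²/4 = 0.2734 m²; mean velocity V = Q/A = 0.0923/0.2734 = 0.3376 m/s.
Reynolds number Re = ρVD/μ = 1710 · 0.3376 · 0.59 / 0.0039 = 8.734e+04.
Re > 4000 → turbulent. Relative roughness ε/D = 0.00243/0.59 = 0.00412. Haaland: 1/√f = -1.8 log₁₀[(0.00412/3.7)^1.11 + 6.9/8.734e+04] = -1.8 log₁₀[0.000527 + 7.9e-05] = 5.792, so f = 0.02981.
Total minor-loss coefficient ΣK = 2·0.47 = 0.94.
ΔP = [f·L/D + ΣK]·(ρV²/2) = [0.02981·3.32/0.59 + 0.94]·(1710·0.3376²/2) = [0.1678 + 0.94]·97.45 = 108 Pa.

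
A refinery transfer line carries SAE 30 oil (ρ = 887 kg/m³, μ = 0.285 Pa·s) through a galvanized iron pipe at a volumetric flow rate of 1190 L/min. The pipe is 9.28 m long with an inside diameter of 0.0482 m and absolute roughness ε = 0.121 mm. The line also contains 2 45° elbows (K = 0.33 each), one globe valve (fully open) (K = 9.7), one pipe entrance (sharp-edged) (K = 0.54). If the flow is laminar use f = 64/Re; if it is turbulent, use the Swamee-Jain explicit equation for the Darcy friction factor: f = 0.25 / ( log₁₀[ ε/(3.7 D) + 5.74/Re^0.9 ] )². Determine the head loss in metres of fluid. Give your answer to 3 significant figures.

h_f ≈ 111 m

Q = 1190 L/min = 1190/60000 = 0.01983 m³/s.
Cross-sectional area A = πD²/4 = π(0.0482)²/4 = 0.001825 m²; mean velocity V = Q/A = 0.01983/0.001825 = 10.87 m/s.
Reynolds number Re = ρVD/μ = 887 · 10.87 · 0.0482 / 0.285 = 1631.
Re < 2300 → laminar flow, so f = 64/Re = 64/1631 = 0.03925 (the turbulent correlation is not needed).
Total minor-loss coefficient ΣK = 2·0.33 + 1·9.7 + 1·0.54 = 10.9.
ΔP = [f·L/D + ΣK]·(ρV²/2) = [0.03925·9.28/0.0482 + 10.9]·(887·10.87²/2) = [7.557 + 10.9]·5.24e+04 = 9.671e+05 Pa.
Head loss h_f = ΔP/(ρg) = 9.671e+05/(887·9.81) = 111 m.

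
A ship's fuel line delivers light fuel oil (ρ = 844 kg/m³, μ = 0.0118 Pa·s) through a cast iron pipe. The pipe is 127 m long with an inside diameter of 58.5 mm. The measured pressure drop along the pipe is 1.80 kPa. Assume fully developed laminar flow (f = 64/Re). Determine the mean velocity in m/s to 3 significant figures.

For laminar flow, f = 64/Re with Re = ρVD/μ, so Darcy-Weisbach reduces to ΔP = 32μLV/D². Solving for V: V = ΔP·D²/(32μL) = 1800·(0.0585)²/(32·0.0118·127) = 0.1285 m/s.
Check: Re = ρVD/μ = 844·0.1285·0.0585/0.0118 = 537.5 < 2300, so the laminar assumption holds.

V ≈ 0.128 m/s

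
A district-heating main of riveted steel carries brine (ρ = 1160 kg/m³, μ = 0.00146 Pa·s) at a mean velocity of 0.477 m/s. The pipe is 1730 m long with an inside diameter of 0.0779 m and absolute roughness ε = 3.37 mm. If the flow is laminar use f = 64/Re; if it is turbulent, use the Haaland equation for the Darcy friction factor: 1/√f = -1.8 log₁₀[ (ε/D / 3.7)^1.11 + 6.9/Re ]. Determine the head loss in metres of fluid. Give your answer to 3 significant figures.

Reynolds number Re = ρVD/μ = 1160 · 0.477 · 0.0779 / 0.00146 = 2.952e+04.
Re > 4000 → turbulent. Relative roughness ε/D = 0.00337/0.0779 = 0.0433. Haaland: 1/√f = -1.8 log₁₀[(0.0433/3.7)^1.11 + 6.9/2.952e+04] = -1.8 log₁₀[0.00717 + 0.000234] = 3.835, so f = 0.06798.
Darcy-Weisbach: ΔP = f(L/D)(ρV²/2) = 0.06798·(1730/0.0779)·(1160·0.477²/2) = 0.06798·2.221e+04·132 = 1.992e+05 Pa.
Head loss h_f = ΔP/(ρg) = 1.992e+05/(1160·9.81) = 17.5 m.

h_f ≈ 17.5 m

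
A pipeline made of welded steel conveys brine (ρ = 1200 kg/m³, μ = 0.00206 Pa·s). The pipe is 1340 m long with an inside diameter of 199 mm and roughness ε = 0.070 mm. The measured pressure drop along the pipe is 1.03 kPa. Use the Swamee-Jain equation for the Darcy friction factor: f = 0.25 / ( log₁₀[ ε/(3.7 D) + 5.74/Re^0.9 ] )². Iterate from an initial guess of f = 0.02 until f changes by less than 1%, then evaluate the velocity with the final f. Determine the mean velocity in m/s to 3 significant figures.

V ≈ 0.0904 m/s

Rearranging Darcy-Weisbach: V = √(2·ΔP·D/(f·L·ρ)). With ε/D = 7e-05/0.199 = 0.000352, iterate starting from f = 0.02:
  f = 0.02 → V = √(2·1030·0.199/(0.02·1340·1200)) = 0.1129 m/s; Re = ρVD/μ = 1.309e+04; f → 0.0295
  f = 0.0295 → V = 0.09297 m/s; Re = 1.078e+04; f → 0.03098
  f = 0.03098 → V = 0.09071 m/s; Re = 1.052e+04; f → 0.03118
Converged (Δf/f < 1%). With the final f = 0.03118: V = √(2·1030·0.199/(0.03118·1340·1200)) = 0.09043 m/s.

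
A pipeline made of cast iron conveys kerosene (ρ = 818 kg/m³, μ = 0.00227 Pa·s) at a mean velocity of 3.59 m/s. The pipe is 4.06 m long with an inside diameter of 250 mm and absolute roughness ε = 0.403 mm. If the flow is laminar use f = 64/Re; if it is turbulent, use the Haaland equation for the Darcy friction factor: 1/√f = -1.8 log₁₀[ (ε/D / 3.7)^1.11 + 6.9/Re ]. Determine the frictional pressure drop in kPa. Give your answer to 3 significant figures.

ΔP ≈ 1.95 kPa

Reynolds number Re = ρVD/μ = 818 · 3.59 · 0.25 / 0.00227 = 3.234e+05.
Re > 4000 → turbulent. Relative roughness ε/D = 0.000403/0.25 = 0.00161. Haaland: 1/√f = -1.8 log₁₀[(0.00161/3.7)^1.11 + 6.9/3.234e+05] = -1.8 log₁₀[0.000186 + 2.13e-05] = 6.63, so f = 0.02275.
Darcy-Weisbach: ΔP = f(L/D)(ρV²/2) = 0.02275·(4.06/0.25)·(818·3.59²/2) = 0.02275·16.24·5271 = 1947 Pa.
ΔP = 1947 Pa = 1.95 kPa.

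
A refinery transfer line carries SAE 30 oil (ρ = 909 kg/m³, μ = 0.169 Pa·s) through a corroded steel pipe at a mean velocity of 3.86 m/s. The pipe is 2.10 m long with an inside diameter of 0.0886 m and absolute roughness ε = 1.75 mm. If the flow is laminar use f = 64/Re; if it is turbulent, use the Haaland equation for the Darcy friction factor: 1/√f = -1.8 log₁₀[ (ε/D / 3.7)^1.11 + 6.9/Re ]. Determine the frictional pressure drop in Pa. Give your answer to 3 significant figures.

Reynolds number Re = ρVD/μ = 909 · 3.86 · 0.0886 / 0.169 = 1839.
Re < 2300 → laminar flow, so f = 64/Re = 64/1839 = 0.03479 (the turbulent correlation is not needed).
Darcy-Weisbach: ΔP = f(L/D)(ρV²/2) = 0.03479·(2.1/0.0886)·(909·3.86²/2) = 0.03479·23.7·6772 = 5584 Pa.

ΔP ≈ 5580 Pa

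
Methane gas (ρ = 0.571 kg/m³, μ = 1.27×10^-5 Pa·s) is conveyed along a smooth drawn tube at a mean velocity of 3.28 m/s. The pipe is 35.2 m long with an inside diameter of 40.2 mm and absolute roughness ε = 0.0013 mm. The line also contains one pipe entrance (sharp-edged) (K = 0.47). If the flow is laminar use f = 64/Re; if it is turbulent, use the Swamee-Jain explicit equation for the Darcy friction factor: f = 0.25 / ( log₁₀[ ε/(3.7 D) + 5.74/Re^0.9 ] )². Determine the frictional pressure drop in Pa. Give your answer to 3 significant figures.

Reynolds number Re = ρVD/μ = 0.571 · 3.28 · 0.0402 / 1.27e-05 = 5928.
Re > 4000 → turbulent. Relative roughness ε/D = 1.3e-06/0.0402 = 3.23e-05. Swamee-Jain: f = 0.25/(log₁₀[3.23e-05/3.7 + 5.74/5928^0.9])² = 0.25/(log₁₀[8.74e-06 + 0.00231])² = 0.25/(-2.635)² = 0.036.
Total minor-loss coefficient ΣK = 1·0.47 = 0.47.
ΔP = [f·L/D + ΣK]·(ρV²/2) = [0.036·35.2/0.0402 + 0.47]·(0.571·3.28²/2) = [31.53 + 0.47]·3.072 = 98.28 Pa.

ΔP ≈ 98.3 Pa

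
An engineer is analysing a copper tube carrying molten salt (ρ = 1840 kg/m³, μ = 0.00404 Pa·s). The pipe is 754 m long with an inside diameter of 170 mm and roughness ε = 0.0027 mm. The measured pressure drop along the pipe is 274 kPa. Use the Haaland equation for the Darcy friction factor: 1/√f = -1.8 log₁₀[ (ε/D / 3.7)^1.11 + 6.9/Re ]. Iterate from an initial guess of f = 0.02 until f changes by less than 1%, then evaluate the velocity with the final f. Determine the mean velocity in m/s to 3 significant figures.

V ≈ 2.03 m/s

Rearranging Darcy-Weisbach: V = √(2·ΔP·D/(f·L·ρ)). With ε/D = 2.7e-06/0.17 = 1.59e-05, iterate starting from f = 0.02:
  f = 0.02 → V = √(2·2.74e+05·0.17/(0.02·754·1840)) = 1.832 m/s; Re = ρVD/μ = 1.419e+05; f → 0.01667
  f = 0.01667 → V = 2.007 m/s; Re = 1.554e+05; f → 0.01637
  f = 0.01637 → V = 2.025 m/s; Re = 1.568e+05; f → 0.01634
Converged (Δf/f < 1%). With the final f = 0.01634: V = √(2·2.74e+05·0.17/(0.01634·754·1840)) = 2.027 m/s.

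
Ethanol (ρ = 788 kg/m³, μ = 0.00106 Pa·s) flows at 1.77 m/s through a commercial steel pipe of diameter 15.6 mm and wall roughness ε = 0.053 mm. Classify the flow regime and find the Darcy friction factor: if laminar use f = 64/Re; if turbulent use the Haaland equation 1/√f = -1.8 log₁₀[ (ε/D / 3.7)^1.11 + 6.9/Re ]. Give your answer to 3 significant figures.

Re = ρVD/μ = 788·1.77·0.0156/0.00106 = 2.053e+04.
Re > 4000 → turbulent. ε/D = 5.3e-05/0.0156 = 0.0034; Haaland: 1/√f = -1.8 log₁₀[0.000425 + 0.000336] = 5.613, so f = 0.03174.

f ≈ 0.0317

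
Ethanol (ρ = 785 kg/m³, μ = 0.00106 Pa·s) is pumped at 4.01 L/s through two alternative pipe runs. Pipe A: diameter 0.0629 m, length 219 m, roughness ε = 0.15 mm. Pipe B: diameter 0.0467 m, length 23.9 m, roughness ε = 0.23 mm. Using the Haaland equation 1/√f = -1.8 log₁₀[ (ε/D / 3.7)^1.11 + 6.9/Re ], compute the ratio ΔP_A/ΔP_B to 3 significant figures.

Pipe A: V = Q/A = 0.00401/0.003107 = 1.29 m/s; Re = 6.011e+04; ε/D = 0.00238; Haaland → f = 0.02677; ΔP_A = f(L/D)(ρV²/2) = 6.092e+04 Pa.
Pipe B: V = Q/A = 0.00401/0.001713 = 2.341 m/s; Re = 8.097e+04; ε/D = 0.00493; Haaland → f = 0.03134; ΔP_B = f(L/D)(ρV²/2) = 3.451e+04 Pa.
ΔP_A/ΔP_B = 6.092e+04/3.451e+04 = 1.77.

ΔP_A/ΔP_B ≈ 1.77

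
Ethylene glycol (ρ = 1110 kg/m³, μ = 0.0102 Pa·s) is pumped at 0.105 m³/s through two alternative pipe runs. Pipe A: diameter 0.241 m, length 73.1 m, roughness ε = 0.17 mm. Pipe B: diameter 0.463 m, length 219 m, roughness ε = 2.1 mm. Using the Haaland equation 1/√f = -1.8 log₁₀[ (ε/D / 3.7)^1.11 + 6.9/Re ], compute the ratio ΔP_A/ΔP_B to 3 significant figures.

ΔP_A/ΔP_B ≈ 6.03

Pipe A: V = Q/A = 0.105/0.04562 = 2.302 m/s; Re = 6.037e+04; ε/D = 0.000705; Haaland → f = 0.02225; ΔP_A = f(L/D)(ρV²/2) = 1.985e+04 Pa.
Pipe B: V = Q/A = 0.105/0.1684 = 0.6236 m/s; Re = 3.142e+04; ε/D = 0.00454; Haaland → f = 0.03225; ΔP_B = f(L/D)(ρV²/2) = 3293 Pa.
ΔP_A/ΔP_B = 1.985e+04/3293 = 6.03.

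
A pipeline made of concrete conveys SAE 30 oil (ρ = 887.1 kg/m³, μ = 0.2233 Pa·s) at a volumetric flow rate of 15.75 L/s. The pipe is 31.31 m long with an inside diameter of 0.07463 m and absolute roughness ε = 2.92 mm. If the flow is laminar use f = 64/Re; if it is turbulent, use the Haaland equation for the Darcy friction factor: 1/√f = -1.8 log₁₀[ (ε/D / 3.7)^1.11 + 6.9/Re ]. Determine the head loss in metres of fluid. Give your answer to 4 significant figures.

h_f ≈ 16.62 m

Q = 15.75 L/s = 15.75/1000 = 0.01575 m³/s.
Cross-sectional area A = πD²/4 = π(0.07463)²/4 = 0.004374 m²; mean velocity V = Q/A = 0.01575/0.004374 = 3.601 m/s.
Reynolds number Re = ρVD/μ = 887.1 · 3.601 · 0.07463 / 0.223 = 1067.
Re < 2300 → laminar flow, so f = 64/Re = 64/1067 = 0.05995 (the turbulent correlation is not needed).
Darcy-Weisbach: ΔP = f(L/D)(ρV²/2) = 0.05995·(31.31/0.07463)·(887.1·3.601²/2) = 0.05995·419.5·5750 = 1.446e+05 Pa.
Head loss h_f = ΔP/(ρg) = 1.446e+05/(887.1·9.81) = 16.62 m.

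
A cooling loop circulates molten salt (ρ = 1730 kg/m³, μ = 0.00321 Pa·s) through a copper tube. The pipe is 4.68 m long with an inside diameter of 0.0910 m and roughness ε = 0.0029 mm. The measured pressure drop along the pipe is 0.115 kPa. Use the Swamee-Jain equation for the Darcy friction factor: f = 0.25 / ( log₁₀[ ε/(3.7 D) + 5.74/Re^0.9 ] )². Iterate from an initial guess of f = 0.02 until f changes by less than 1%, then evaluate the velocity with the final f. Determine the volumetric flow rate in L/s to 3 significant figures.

Q ≈ 1.98 L/s

Rearranging Darcy-Weisbach: V = √(2·ΔP·D/(f·L·ρ)). With ε/D = 2.9e-06/0.091 = 3.19e-05, iterate starting from f = 0.02:
  f = 0.02 → V = √(2·115·0.091/(0.02·4.68·1730)) = 0.3595 m/s; Re = ρVD/μ = 1.763e+04; f → 0.02673
  f = 0.02673 → V = 0.311 m/s; Re = 1.525e+04; f → 0.02773
  f = 0.02773 → V = 0.3053 m/s; Re = 1.497e+04; f → 0.02787
Converged (Δf/f < 1%). With the final f = 0.02787: V = √(2·115·0.091/(0.02787·4.68·1730)) = 0.3046 m/s.
Q = V·A = 0.3046·(π/4·0.091²) = 0.001981 m³/s = 1.98 L/s.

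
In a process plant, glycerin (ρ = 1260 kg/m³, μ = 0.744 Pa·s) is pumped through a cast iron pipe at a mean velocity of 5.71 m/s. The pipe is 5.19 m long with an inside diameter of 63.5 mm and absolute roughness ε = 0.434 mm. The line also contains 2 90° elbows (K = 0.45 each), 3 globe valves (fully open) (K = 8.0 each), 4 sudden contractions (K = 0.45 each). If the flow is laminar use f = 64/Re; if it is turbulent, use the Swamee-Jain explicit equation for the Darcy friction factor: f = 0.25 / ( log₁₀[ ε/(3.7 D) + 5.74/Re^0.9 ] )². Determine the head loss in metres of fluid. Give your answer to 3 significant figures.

Reynolds number Re = ρVD/μ = 1260 · 5.71 · 0.0635 / 0.744 = 614.1.
Re < 2300 → laminar flow, so f = 64/Re = 64/614.1 = 0.1042 (the turbulent correlation is not needed).
Total minor-loss coefficient ΣK = 2·0.45 + 3·8 + 4·0.45 = 26.7.
ΔP = [f·L/D + ΣK]·(ρV²/2) = [0.1042·5.19/0.0635 + 26.7]·(1260·5.71²/2) = [8.519 + 26.7]·2.054e+04 = 7.234e+05 Pa.
Head loss h_f = ΔP/(ρg) = 7.234e+05/(1260·9.81) = 58.5 m.

h_f ≈ 58.5 m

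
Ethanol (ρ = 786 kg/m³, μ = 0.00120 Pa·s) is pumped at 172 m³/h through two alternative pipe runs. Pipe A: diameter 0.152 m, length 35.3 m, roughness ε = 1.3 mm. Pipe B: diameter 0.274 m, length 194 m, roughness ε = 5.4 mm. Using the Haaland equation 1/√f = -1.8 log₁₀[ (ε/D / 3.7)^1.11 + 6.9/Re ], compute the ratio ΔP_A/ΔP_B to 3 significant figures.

ΔP_A/ΔP_B ≈ 2.58

Pipe A: V = Q/A = 0.04778/0.01815 = 2.633 m/s; Re = 2.621e+05; ε/D = 0.00855; Haaland → f = 0.03628; ΔP_A = f(L/D)(ρV²/2) = 2.296e+04 Pa.
Pipe B: V = Q/A = 0.04778/0.05896 = 0.8103 m/s; Re = 1.454e+05; ε/D = 0.0197; Haaland → f = 0.04872; ΔP_B = f(L/D)(ρV²/2) = 8902 Pa.
ΔP_A/ΔP_B = 2.296e+04/8902 = 2.58.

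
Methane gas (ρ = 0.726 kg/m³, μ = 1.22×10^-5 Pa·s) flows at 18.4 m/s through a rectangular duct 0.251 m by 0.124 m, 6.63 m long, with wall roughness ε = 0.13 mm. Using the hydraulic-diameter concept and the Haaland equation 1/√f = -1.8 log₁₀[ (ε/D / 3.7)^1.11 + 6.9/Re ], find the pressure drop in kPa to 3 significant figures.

ΔP ≈ 0.0988 kPa

Hydraulic diameter D_h = 4A/P = 4·(0.251·0.124)/(2·(0.251+0.124)) = 0.1245/0.75 = 0.166 m.
Re = ρVD_h/μ = 0.726·18.4·0.166/1.22e-05 = 1.818e+05.
ε/D_h = 0.00013/0.166 = 0.000783; Haaland gives 1/√f = -1.8 log₁₀[8.35e-05+3.8e-05] = 7.048, so f = 0.02013.
ΔP = f(L/D_h)(ρV²/2) = 0.02013·6.63/0.166·122.9 = 98.81 Pa.
ΔP = 0.0988 kPa.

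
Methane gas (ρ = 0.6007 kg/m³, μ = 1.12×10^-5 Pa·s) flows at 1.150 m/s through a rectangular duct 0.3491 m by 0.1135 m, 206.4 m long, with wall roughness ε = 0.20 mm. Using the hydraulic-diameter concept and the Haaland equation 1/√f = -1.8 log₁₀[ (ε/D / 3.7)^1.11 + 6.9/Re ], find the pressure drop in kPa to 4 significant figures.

ΔP ≈ 0.01531 kPa

Hydraulic diameter D_h = 4A/P = 4·(0.3491·0.1135)/(2·(0.3491+0.1135)) = 0.1585/0.9252 = 0.1713 m.
Re = ρVD_h/μ = 0.6007·1.15·0.1713/1.12e-05 = 1.057e+04.
ε/D_h = 0.0002/0.1713 = 0.00117; Haaland gives 1/√f = -1.8 log₁₀[0.00013+0.000653] = 5.591, so f = 0.03199.
ΔP = f(L/D_h)(ρV²/2) = 0.03199·206.4/0.1713·0.3972 = 15.31 Pa.
ΔP = 0.01531 kPa.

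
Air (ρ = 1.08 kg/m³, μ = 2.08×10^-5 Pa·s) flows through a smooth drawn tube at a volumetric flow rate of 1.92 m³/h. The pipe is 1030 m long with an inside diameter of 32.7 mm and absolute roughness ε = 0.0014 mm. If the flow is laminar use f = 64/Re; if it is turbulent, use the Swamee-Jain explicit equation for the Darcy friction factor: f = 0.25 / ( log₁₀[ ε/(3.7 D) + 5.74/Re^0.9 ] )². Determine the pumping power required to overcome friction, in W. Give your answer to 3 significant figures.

Q = 1.92 m³/h = 1.92/3600 = 0.0005333 m³/s.
Cross-sectional area A = πD²/4 = π(0.0327)²/4 = 0.0008398 m²; mean velocity V = Q/A = 0.0005333/0.0008398 = 0.6351 m/s.
Reynolds number Re = ρVD/μ = 1.08 · 0.6351 · 0.0327 / 2.08e-05 = 1078.
Re < 2300 → laminar flow, so f = 64/Re = 64/1078 = 0.05936 (the turbulent correlation is not needed).
Darcy-Weisbach: ΔP = f(L/D)(ρV²/2) = 0.05936·(1030/0.0327)·(1.08·0.6351²/2) = 0.05936·3.15e+04·0.2178 = 407.2 Pa.
Pumping power P = QΔP = 0.0005333·407.2 = 0.2172 W = 0.217 W.

P ≈ 0.217 W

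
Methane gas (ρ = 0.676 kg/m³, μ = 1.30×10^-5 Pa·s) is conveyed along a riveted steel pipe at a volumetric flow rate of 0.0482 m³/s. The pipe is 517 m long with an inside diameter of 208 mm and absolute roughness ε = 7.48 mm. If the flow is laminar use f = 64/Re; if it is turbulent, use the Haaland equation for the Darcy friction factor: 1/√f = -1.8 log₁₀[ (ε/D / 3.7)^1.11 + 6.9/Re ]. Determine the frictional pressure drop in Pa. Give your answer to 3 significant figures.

Cross-sectional area A = πD²/4 = π(0.208)²/4 = 0.03398 m²; mean velocity V = Q/A = 0.0482/0.03398 = 1.419 m/s.
Reynolds number Re = ρVD/μ = 0.676 · 1.419 · 0.208 / 1.3e-05 = 1.534e+04.
Re > 4000 → turbulent. Relative roughness ε/D = 0.00748/0.208 = 0.036. Haaland: 1/√f = -1.8 log₁₀[(0.036/3.7)^1.11 + 6.9/1.534e+04] = -1.8 log₁₀[0.00584 + 0.00045] = 3.963, so f = 0.06368.
Darcy-Weisbach: ΔP = f(L/D)(ρV²/2) = 0.06368·(517/0.208)·(0.676·1.419²/2) = 0.06368·2486·0.6801 = 107.7 Pa.

ΔP ≈ 108 Pa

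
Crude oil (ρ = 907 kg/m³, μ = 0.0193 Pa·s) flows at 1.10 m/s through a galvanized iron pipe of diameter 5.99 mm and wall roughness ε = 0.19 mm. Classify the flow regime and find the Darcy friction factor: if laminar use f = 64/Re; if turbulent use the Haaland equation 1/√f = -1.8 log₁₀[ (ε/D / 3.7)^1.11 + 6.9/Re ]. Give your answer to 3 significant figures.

Re = ρVD/μ = 907·1.1·0.00599/0.0193 = 309.6.
Re < 2300 → laminar, so f = 64/Re = 0.2067 (roughness is irrelevant in laminar flow).

f ≈ 0.207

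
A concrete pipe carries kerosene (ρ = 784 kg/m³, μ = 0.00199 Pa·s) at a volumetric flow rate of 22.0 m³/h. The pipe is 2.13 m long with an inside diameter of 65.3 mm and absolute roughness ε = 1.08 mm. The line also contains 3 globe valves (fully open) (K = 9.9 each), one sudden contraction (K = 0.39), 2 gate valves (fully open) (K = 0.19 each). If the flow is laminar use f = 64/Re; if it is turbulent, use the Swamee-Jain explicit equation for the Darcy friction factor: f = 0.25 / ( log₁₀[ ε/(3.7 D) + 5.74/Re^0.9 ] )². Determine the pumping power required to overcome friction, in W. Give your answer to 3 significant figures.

P ≈ 255 W

Q = 22.0 m³/h = 22.0/3600 = 0.006111 m³/s.
Cross-sectional area A = πD²/4 = π(0.0653)²/4 = 0.003349 m²; mean velocity V = Q/A = 0.006111/0.003349 = 1.825 m/s.
Reynolds number Re = ρVD/μ = 784 · 1.825 · 0.0653 / 0.00199 = 4.694e+04.
Re > 4000 → turbulent. Relative roughness ε/D = 0.00108/0.0653 = 0.0165. Swamee-Jain: f = 0.25/(log₁₀[0.0165/3.7 + 5.74/4.694e+04^0.9])² = 0.25/(log₁₀[0.00447 + 0.000359])² = 0.25/(-2.316)² = 0.0466.
Total minor-loss coefficient ΣK = 3·9.9 + 1·0.39 + 2·0.19 = 30.5.
ΔP = [f·L/D + ΣK]·(ρV²/2) = [0.0466·2.13/0.0653 + 30.5]·(784·1.825²/2) = [1.52 + 30.5]·1305 = 4.176e+04 Pa.
Pumping power P = QΔP = 0.006111·4.176e+04 = 255.2 W = 255 W.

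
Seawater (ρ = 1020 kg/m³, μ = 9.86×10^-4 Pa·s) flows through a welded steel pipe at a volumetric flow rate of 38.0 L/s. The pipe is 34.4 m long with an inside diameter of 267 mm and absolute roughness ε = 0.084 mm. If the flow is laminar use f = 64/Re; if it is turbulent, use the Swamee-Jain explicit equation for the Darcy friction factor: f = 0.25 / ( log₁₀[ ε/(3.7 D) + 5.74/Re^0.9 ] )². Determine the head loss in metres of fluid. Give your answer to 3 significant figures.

h_f ≈ 0.0545 m

Q = 38.0 L/s = 38.0/1000 = 0.038 m³/s.
Cross-sectional area A = πD²/4 = π(0.267)²/4 = 0.05599 m²; mean velocity V = Q/A = 0.038/0.05599 = 0.6787 m/s.
Reynolds number Re = ρVD/μ = 1020 · 0.6787 · 0.267 / 0.000986 = 1.875e+05.
Re > 4000 → turbulent. Relative roughness ε/D = 8.4e-05/0.267 = 0.000315. Swamee-Jain: f = 0.25/(log₁₀[0.000315/3.7 + 5.74/1.875e+05^0.9])² = 0.25/(log₁₀[8.5e-05 + 0.000103])² = 0.25/(-3.726)² = 0.01801.
Darcy-Weisbach: ΔP = f(L/D)(ρV²/2) = 0.01801·(34.4/0.267)·(1020·0.6787²/2) = 0.01801·128.8·234.9 = 545.2 Pa.
Head loss h_f = ΔP/(ρg) = 545.2/(1020·9.81) = 0.0545 m.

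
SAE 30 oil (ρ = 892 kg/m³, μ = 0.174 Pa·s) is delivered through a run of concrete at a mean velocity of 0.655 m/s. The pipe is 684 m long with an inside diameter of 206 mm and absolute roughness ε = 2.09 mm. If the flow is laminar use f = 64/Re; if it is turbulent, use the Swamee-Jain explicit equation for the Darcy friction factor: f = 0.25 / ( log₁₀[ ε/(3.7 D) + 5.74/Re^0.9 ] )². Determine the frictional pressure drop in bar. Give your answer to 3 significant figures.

Reynolds number Re = ρVD/μ = 892 · 0.655 · 0.206 / 0.174 = 691.7.
Re < 2300 → laminar flow, so f = 64/Re = 64/691.7 = 0.09252 (the turbulent correlation is not needed).
Darcy-Weisbach: ΔP = f(L/D)(ρV²/2) = 0.09252·(684/0.206)·(892·0.655²/2) = 0.09252·3320·191.3 = 5.878e+04 Pa.
ΔP = 5.878e+04 Pa = 0.588 bar.

ΔP ≈ 0.588 bar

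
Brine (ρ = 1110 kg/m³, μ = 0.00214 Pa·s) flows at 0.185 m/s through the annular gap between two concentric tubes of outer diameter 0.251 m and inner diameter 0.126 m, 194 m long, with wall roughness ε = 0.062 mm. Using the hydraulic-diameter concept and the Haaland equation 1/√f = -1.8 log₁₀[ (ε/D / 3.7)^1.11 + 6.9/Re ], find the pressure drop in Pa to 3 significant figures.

Hydraulic diameter D_h = 4A/P = D_o - D_i = 0.251 - 0.126 = 0.125 m.
Re = ρVD_h/μ = 1110·0.185·0.125/0.00214 = 1.199e+04.
ε/D_h = 6.2e-05/0.125 = 0.000496; Haaland gives 1/√f = -1.8 log₁₀[5.03e-05+0.000575] = 5.767, so f = 0.03007.
ΔP = f(L/D_h)(ρV²/2) = 0.03007·194/0.125·18.99 = 886.5 Pa.

ΔP ≈ 886 Pa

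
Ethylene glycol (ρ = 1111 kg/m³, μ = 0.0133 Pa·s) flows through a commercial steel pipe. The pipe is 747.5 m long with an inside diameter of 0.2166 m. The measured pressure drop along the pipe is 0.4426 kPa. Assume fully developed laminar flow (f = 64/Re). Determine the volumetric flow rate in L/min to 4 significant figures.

Q ≈ 144.3 L/min

For laminar flow, f = 64/Re with Re = ρVD/μ, so Darcy-Weisbach reduces to ΔP = 32μLV/D². Solving for V: V = ΔP·D²/(32μL) = 442.6·(0.2166)²/(32·0.0133·747.5) = 0.06527 m/s.
Check: Re = ρVD/μ = 1111·0.06527·0.2166/0.0133 = 1181 < 2300, so the laminar assumption holds.
Q = V·A = 0.06527·(π/4·0.2166²) = 0.002405 m³/s = 144.3 L/min.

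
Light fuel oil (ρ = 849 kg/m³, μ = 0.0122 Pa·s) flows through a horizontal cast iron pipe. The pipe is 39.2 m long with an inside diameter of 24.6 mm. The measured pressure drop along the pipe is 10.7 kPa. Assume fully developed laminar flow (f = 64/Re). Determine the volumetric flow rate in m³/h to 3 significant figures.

Q ≈ 0.724 m³/h

For laminar flow, f = 64/Re with Re = ρVD/μ, so Darcy-Weisbach reduces to ΔP = 32μLV/D². Solving for V: V = ΔP·D²/(32μL) = 1.07e+04·(0.0246)²/(32·0.0122·39.2) = 0.4231 m/s.
Check: Re = ρVD/μ = 849·0.4231·0.0246/0.0122 = 724.3 < 2300, so the laminar assumption holds.
Q = V·A = 0.4231·(π/4·0.0246²) = 0.0002011 m³/s = 0.724 m³/h.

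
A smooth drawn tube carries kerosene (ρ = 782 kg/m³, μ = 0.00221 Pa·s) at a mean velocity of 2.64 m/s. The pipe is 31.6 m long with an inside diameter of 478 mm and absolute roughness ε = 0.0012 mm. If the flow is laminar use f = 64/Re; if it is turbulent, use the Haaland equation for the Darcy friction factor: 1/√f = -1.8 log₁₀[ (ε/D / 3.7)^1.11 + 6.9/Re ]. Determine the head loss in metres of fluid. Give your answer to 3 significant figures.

h_f ≈ 0.314 m

Reynolds number Re = ρVD/μ = 782 · 2.64 · 0.478 / 0.00221 = 4.465e+05.
Re > 4000 → turbulent. Relative roughness ε/D = 1.2e-06/0.478 = 2.51e-06. Haaland: 1/√f = -1.8 log₁₀[(2.51e-06/3.7)^1.11 + 6.9/4.465e+05] = -1.8 log₁₀[1.42e-07 + 1.55e-05] = 8.653, so f = 0.01336.
Darcy-Weisbach: ΔP = f(L/D)(ρV²/2) = 0.01336·(31.6/0.478)·(782·2.64²/2) = 0.01336·66.11·2725 = 2406 Pa.
Head loss h_f = ΔP/(ρg) = 2406/(782·9.81) = 0.314 m.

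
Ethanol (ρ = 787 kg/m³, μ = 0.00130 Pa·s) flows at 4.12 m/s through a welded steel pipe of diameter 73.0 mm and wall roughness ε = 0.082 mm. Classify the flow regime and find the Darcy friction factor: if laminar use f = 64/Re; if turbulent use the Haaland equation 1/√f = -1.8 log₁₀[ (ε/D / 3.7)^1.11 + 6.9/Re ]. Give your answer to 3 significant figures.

Re = ρVD/μ = 787·4.12·0.073/0.0013 = 1.821e+05.
Re > 4000 → turbulent. ε/D = 8.2e-05/0.073 = 0.00112; Haaland: 1/√f = -1.8 log₁₀[0.000125 + 3.79e-05] = 6.821, so f = 0.0215.

f ≈ 0.0215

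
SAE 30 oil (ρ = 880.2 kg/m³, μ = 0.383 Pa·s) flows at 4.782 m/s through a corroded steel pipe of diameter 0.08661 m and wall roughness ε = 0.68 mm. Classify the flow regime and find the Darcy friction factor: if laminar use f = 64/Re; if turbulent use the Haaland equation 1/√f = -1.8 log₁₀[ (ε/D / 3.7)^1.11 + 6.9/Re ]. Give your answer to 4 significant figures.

Re = ρVD/μ = 880.2·4.782·0.08661/0.383 = 951.8.
Re < 2300 → laminar, so f = 64/Re = 0.06724 (roughness is irrelevant in laminar flow).

f ≈ 0.06724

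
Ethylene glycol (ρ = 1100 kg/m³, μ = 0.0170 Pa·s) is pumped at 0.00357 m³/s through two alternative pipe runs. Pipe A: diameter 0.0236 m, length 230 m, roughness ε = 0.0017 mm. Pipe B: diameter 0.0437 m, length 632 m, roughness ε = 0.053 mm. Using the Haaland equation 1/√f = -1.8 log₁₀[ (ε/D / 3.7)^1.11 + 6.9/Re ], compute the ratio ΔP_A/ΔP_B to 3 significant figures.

ΔP_A/ΔP_B ≈ 6.45

Pipe A: V = Q/A = 0.00357/0.0004374 = 8.161 m/s; Re = 1.246e+04; ε/D = 7.2e-05; Haaland → f = 0.02918; ΔP_A = f(L/D)(ρV²/2) = 1.042e+07 Pa.
Pipe B: V = Q/A = 0.00357/0.0015 = 2.38 m/s; Re = 6730; ε/D = 0.00121; Haaland → f = 0.03582; ΔP_B = f(L/D)(ρV²/2) = 1.614e+06 Pa.
ΔP_A/ΔP_B = 1.042e+07/1.614e+06 = 6.45.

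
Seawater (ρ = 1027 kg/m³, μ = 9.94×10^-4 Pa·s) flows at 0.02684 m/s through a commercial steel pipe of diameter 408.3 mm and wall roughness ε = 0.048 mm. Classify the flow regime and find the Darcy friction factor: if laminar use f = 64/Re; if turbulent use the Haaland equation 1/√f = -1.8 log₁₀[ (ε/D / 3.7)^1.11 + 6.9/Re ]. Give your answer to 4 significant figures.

f ≈ 0.02999

Re = ρVD/μ = 1027·0.02684·0.4083/0.000994 = 1.132e+04.
Re > 4000 → turbulent. ε/D = 4.8e-05/0.4083 = 0.000118; Haaland: 1/√f = -1.8 log₁₀[1.02e-05 + 0.000609] = 5.774, so f = 0.02999.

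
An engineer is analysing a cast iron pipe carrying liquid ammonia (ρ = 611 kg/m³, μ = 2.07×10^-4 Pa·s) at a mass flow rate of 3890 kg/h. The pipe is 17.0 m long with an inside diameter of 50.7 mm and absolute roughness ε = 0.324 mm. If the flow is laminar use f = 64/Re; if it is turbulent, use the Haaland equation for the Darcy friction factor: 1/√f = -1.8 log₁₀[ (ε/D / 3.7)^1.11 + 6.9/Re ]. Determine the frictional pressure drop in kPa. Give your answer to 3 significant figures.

ΔP ≈ 2.62 kPa

ṁ = 3890 kg/h = 3890/3600 = 1.081 kg/s.
A = πD²/4 = π(0.0507)²/4 = 0.002019 m²; mean velocity V = ṁ/(ρA) = 1.081/(611 · 0.002019) = 0.876 m/s.
Reynolds number Re = ρVD/μ = 611 · 0.876 · 0.0507 / 0.000207 = 1.311e+05.
Re > 4000 → turbulent. Relative roughness ε/D = 0.000324/0.0507 = 0.00639. Haaland: 1/√f = -1.8 log₁₀[(0.00639/3.7)^1.11 + 6.9/1.311e+05] = -1.8 log₁₀[0.000858 + 5.26e-05] = 5.473, so f = 0.03338.
Darcy-Weisbach: ΔP = f(L/D)(ρV²/2) = 0.03338·(17/0.0507)·(611·0.876²/2) = 0.03338·335.3·234.4 = 2624 Pa.
ΔP = 2624 Pa = 2.62 kPa.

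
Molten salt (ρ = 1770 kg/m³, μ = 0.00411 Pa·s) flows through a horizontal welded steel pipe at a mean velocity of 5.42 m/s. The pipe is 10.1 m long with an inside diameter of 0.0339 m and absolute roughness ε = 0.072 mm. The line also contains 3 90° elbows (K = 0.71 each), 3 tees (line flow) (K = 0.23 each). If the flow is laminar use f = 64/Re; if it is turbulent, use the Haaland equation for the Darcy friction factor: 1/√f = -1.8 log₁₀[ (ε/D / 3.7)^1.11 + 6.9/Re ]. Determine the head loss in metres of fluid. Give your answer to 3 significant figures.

h_f ≈ 15.7 m

Reynolds number Re = ρVD/μ = 1770 · 5.42 · 0.0339 / 0.00411 = 7.913e+04.
Re > 4000 → turbulent. Relative roughness ε/D = 7.2e-05/0.0339 = 0.00212. Haaland: 1/√f = -1.8 log₁₀[(0.00212/3.7)^1.11 + 6.9/7.913e+04] = -1.8 log₁₀[0.000253 + 8.72e-05] = 6.244, so f = 0.02565.
Total minor-loss coefficient ΣK = 3·0.71 + 3·0.23 = 2.82.
ΔP = [f·L/D + ΣK]·(ρV²/2) = [0.02565·10.1/0.0339 + 2.82]·(1770·5.42²/2) = [7.642 + 2.82]·2.6e+04 = 2.72e+05 Pa.
Head loss h_f = ΔP/(ρg) = 2.72e+05/(1770·9.81) = 15.7 m.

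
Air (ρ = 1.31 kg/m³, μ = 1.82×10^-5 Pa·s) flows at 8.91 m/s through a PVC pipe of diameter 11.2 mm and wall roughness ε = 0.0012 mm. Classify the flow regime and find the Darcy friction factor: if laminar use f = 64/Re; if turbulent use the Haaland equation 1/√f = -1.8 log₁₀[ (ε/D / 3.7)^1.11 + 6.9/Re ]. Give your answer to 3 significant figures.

Re = ρVD/μ = 1.31·8.91·0.0112/1.82e-05 = 7183.
Re > 4000 → turbulent. ε/D = 1.2e-06/0.0112 = 0.000107; Haaland: 1/√f = -1.8 log₁₀[9.17e-06 + 0.000961] = 5.424, so f = 0.03399.

f ≈ 0.0340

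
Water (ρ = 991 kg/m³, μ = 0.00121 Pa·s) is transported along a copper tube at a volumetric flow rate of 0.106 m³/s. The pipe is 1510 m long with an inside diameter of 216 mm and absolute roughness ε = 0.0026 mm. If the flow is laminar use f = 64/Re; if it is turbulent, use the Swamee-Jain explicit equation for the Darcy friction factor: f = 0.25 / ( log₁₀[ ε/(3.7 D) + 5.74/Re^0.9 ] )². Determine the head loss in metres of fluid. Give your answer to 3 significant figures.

h_f ≈ 39.5 m

Cross-sectional area A = πD²/4 = π(0.216)²/4 = 0.03664 m²; mean velocity V = Q/A = 0.106/0.03664 = 2.893 m/s.
Reynolds number Re = ρVD/μ = 991 · 2.893 · 0.216 / 0.00121 = 5.117e+05.
Re > 4000 → turbulent. Relative roughness ε/D = 2.6e-06/0.216 = 1.2e-05. Swamee-Jain: f = 0.25/(log₁₀[1.2e-05/3.7 + 5.74/5.117e+05^0.9])² = 0.25/(log₁₀[3.25e-06 + 4.18e-05])² = 0.25/(-4.347)² = 0.01323.
Darcy-Weisbach: ΔP = f(L/D)(ρV²/2) = 0.01323·(1510/0.216)·(991·2.893²/2) = 0.01323·6991·4146 = 3.835e+05 Pa.
Head loss h_f = ΔP/(ρg) = 3.835e+05/(991·9.81) = 39.5 m.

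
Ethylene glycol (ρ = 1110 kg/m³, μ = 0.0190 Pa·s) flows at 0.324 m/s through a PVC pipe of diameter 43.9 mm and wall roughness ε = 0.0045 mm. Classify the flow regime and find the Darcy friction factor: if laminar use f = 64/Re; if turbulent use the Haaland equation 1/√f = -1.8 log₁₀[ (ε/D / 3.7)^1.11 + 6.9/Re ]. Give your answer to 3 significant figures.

Re = ρVD/μ = 1110·0.324·0.0439/0.019 = 831.
Re < 2300 → laminar, so f = 64/Re = 0.07702 (roughness is irrelevant in laminar flow).

f ≈ 0.0770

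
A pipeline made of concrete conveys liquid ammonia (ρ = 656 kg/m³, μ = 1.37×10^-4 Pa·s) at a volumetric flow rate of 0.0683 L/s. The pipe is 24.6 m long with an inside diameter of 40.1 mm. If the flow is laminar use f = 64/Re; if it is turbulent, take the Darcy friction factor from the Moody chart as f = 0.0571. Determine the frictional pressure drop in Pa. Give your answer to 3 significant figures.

Q = 0.0683 L/s = 0.0683/1000 = 6.83e-05 m³/s.
Cross-sectional area A = πD²/4 = π(0.0401)²/4 = 0.001263 m²; mean velocity V = Q/A = 6.83e-05/0.001263 = 0.05408 m/s.
Reynolds number Re = ρVD/μ = 656 · 0.05408 · 0.0401 / 0.000137 = 1.038e+04.
Re > 4000 → turbulent; use the Moody-chart value f = 0.0571.
Darcy-Weisbach: ΔP = f(L/D)(ρV²/2) = 0.0571·(24.6/0.0401)·(656·0.05408²/2) = 0.0571·613.5·0.9593 = 33.6 Pa.

ΔP ≈ 33.6 Pa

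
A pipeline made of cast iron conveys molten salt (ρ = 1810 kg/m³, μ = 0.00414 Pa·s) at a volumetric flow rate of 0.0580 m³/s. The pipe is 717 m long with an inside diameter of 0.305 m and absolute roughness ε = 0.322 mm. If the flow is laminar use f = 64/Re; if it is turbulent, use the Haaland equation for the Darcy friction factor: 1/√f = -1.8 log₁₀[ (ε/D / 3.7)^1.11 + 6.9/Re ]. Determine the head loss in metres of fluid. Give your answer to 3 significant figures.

Cross-sectional area A = πD²/4 = π(0.305)²/4 = 0.07306 m²; mean velocity V = Q/A = 0.058/0.07306 = 0.7938 m/s.
Reynolds number Re = ρVD/μ = 1810 · 0.7938 · 0.305 / 0.00414 = 1.059e+05.
Re > 4000 → turbulent. Relative roughness ε/D = 0.000322/0.305 = 0.00106. Haaland: 1/√f = -1.8 log₁₀[(0.00106/3.7)^1.11 + 6.9/1.059e+05] = -1.8 log₁₀[0.000116 + 6.52e-05] = 6.734, so f = 0.02205.
Darcy-Weisbach: ΔP = f(L/D)(ρV²/2) = 0.02205·(717/0.305)·(1810·0.7938²/2) = 0.02205·2351·570.3 = 2.956e+04 Pa.
Head loss h_f = ΔP/(ρg) = 2.956e+04/(1810·9.81) = 1.67 m.

h_f ≈ 1.67 m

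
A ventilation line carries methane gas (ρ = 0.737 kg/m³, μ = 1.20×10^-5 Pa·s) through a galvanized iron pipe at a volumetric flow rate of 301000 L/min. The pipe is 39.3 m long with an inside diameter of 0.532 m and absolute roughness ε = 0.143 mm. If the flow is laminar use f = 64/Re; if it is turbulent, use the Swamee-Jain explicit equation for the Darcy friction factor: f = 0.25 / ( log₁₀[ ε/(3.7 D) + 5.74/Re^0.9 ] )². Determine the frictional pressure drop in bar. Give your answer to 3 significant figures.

ΔP ≈ 0.00218 bar

Q = 301000 L/min = 301000/60000 = 5.017 m³/s.
Cross-sectional area A = πD²/4 = π(0.532)²/4 = 0.2223 m²; mean velocity V = Q/A = 5.017/0.2223 = 22.57 m/s.
Reynolds number Re = ρVD/μ = 0.737 · 22.57 · 0.532 / 1.2e-05 = 7.374e+05.
Re > 4000 → turbulent. Relative roughness ε/D = 0.000143/0.532 = 0.000269. Swamee-Jain: f = 0.25/(log₁₀[0.000269/3.7 + 5.74/7.374e+05^0.9])² = 0.25/(log₁₀[7.26e-05 + 3.01e-05])² = 0.25/(-3.988)² = 0.01572.
Darcy-Weisbach: ΔP = f(L/D)(ρV²/2) = 0.01572·(39.3/0.532)·(0.737·22.57²/2) = 0.01572·73.87·187.7 = 217.9 Pa.
ΔP = 217.9 Pa = 0.00218 bar.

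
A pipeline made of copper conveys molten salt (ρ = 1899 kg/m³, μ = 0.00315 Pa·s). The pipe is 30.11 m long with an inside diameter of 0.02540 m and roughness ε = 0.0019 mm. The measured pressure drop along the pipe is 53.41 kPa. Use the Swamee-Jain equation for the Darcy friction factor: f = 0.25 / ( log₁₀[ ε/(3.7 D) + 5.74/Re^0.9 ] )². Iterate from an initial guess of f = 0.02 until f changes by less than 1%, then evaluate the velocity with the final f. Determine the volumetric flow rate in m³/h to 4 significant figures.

Q ≈ 2.476 m³/h

Rearranging Darcy-Weisbach: V = √(2·ΔP·D/(f·L·ρ)). With ε/D = 1.9e-06/0.0254 = 7.48e-05, iterate starting from f = 0.02:
  f = 0.02 → V = √(2·5.341e+04·0.0254/(0.02·30.11·1899)) = 1.54 m/s; Re = ρVD/μ = 2.359e+04; f → 0.02498
  f = 0.02498 → V = 1.378 m/s; Re = 2.11e+04; f → 0.02566
  f = 0.02566 → V = 1.36 m/s; Re = 2.082e+04; f → 0.02575
Converged (Δf/f < 1%). With the final f = 0.02575: V = √(2·5.341e+04·0.0254/(0.02575·30.11·1899)) = 1.358 m/s.
Q = V·A = 1.358·(π/4·0.0254²) = 0.0006879 m³/s = 2.476 m³/h.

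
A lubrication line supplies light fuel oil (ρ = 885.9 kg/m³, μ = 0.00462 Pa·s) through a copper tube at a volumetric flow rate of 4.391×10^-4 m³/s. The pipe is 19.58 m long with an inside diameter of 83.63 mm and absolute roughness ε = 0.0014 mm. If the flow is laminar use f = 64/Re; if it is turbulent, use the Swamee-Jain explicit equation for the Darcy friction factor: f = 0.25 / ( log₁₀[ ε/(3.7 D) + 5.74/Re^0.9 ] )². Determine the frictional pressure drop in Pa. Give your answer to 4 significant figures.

Cross-sectional area A = πD²/4 = π(0.08363)²/4 = 0.005493 m²; mean velocity V = Q/A = 0.0004391/0.005493 = 0.07994 m/s.
Reynolds number Re = ρVD/μ = 885.9 · 0.07994 · 0.08363 / 0.00462 = 1282.
Re < 2300 → laminar flow, so f = 64/Re = 64/1282 = 0.04993 (the turbulent correlation is not needed).
Darcy-Weisbach: ΔP = f(L/D)(ρV²/2) = 0.04993·(19.58/0.08363)·(885.9·0.07994²/2) = 0.04993·234.1·2.83 = 33.08 Pa.

ΔP ≈ 33.08 Pa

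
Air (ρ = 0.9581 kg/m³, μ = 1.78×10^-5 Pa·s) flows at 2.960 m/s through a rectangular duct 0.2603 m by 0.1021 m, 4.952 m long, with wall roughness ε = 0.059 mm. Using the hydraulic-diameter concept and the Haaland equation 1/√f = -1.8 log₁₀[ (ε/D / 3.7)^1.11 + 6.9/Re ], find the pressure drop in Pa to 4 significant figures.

ΔP ≈ 3.622 Pa

Hydraulic diameter D_h = 4A/P = 4·(0.2603·0.1021)/(2·(0.2603+0.1021)) = 0.1063/0.7248 = 0.1467 m.
Re = ρVD_h/μ = 0.9581·2.96·0.1467/1.78e-05 = 2.337e+04.
ε/D_h = 5.9e-05/0.1467 = 0.000402; Haaland gives 1/√f = -1.8 log₁₀[3.98e-05+0.000295] = 6.255, so f = 0.02556.
ΔP = f(L/D_h)(ρV²/2) = 0.02556·4.952/0.1467·4.197 = 3.622 Pa.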